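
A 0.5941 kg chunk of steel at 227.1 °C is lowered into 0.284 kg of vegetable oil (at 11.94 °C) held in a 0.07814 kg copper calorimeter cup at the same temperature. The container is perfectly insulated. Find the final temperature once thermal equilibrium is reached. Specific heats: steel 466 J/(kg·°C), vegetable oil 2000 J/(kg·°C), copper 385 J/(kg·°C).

Let T be the final temperature. ΣQ_i = 0:
0.5941×466×(T − 227.1) + 0.284×2000×(T − 11.94) + 0.07814×385×(T − 11.94) = 0
276.85(T − 227.1) + 568(T − 11.94) + 30.08(T − 11.94) = 0
874.93 T = 70014
T = 70014 / 874.93 = 80 °C

T_f ≈ 80.0 °C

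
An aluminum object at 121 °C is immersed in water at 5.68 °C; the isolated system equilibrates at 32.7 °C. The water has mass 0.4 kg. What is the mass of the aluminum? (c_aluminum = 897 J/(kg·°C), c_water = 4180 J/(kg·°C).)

m ≈ 0.57 kg

Energy conservation, ΣQ = 0:
m×897×(32.7 − 121) + 0.4×4180×(32.7 − 5.68) = 0
-79205 m = -45177
m = -45177/-79205 ≈ 0.5704 kg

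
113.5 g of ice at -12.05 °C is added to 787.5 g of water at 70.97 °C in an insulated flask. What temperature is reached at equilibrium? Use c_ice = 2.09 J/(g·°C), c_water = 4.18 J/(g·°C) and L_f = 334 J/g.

T_f ≈ 51.2 °C

Energy balance with sensible and latent terms:
ice -12.05→0 °C: 113.5·2.09·12.05 = 2858.4; latent heat to melt: 113.5·334 = 37909; meltwater 0→T: 113.5·4.18·T = 474.43 T; water cools: 787.5·4.18·(T − 70.97) = 3291.8(T − 70.97)
3766.2 T = 233615 − 40767 = 192848
T ≈ 51.21 °C (positive, so assuming full melt was valid).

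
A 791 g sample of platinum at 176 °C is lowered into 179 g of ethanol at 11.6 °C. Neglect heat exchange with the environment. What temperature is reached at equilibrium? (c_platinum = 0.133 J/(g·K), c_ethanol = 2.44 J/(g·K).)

Taking heat into each body as positive, Σ m c ΔT = 0:
791*0.133*(T − 176) + 179*2.44*(T − 11.6) = 0
105.2(T − 176) + 436.76(T − 11.6) = 0
541.96 T = 23582
T = 23582 / 541.96 = 43.5 °C

T_f ≈ 43.5 °C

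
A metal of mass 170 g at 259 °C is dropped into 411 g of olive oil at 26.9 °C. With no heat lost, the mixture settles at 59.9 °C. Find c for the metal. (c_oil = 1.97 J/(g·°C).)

c ≈ 0.789 J/(g·°C)

Heat lost by the metal = heat gained by the oil:
170·c·(259 − 59.9) = 411·1.97·(59.9 − 26.9)
33847 c = 26719  ⇒  c ≈ 0.7894 J/(g·°C)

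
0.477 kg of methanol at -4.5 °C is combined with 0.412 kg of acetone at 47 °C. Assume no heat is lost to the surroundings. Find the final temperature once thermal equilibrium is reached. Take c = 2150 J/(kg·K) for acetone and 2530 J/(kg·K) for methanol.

T_f ≈ 17.3 °C

Let T be the final temperature. ΣQ_i = 0:
0.412×2150×(T − 47) + 0.477×2530×(T − (-4.5)) = 0
(885.8 + 1206.8) T = 885.8×47 + 1206.8×(-4.5)
T ≈ 17.30 °C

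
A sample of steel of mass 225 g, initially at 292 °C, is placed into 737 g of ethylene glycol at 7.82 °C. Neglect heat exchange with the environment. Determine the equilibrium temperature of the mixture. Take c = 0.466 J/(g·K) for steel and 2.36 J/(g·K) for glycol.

Taking heat into each body as positive, Σ m c ΔT = 0:
225·0.466·(T − 292) + 737·2.36·(T − 7.82) = 0
104.85(T − 292) + 1739.3(T − 7.82) = 0
1844.2 T = 44218
T = 44218 / 1844.2 = 24 °C

T_f ≈ 24.0 °C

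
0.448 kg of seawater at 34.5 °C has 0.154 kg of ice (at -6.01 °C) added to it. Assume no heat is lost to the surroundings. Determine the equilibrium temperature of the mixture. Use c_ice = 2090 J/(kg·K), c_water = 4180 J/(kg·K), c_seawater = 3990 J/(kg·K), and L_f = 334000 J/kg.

Net heat exchanged in the isolated system is zero:
warm ice to 0 °C: 0.154·2090·(0 − (-6.01)) = 1934.4
  latent heat to melt: 0.154·334000 = 51436
  warm the meltwater: 643.72 T
  seawater: 1787.5(T − 34.5)
2431.2 T = 61669 − 53370 = 8299.1
T ≈ 3.41 °C. Since T > 0 °C, the all-ice-melts assumption holds.

T_f ≈ 3.4 °C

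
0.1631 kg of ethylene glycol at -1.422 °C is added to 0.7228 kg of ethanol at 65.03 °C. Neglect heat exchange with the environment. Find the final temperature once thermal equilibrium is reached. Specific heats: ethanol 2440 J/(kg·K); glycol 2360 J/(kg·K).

Taking heat into each body as positive, Σ m c ΔT = 0:
0.7228×2440×(T − 65.03) + 0.1631×2360×(T − (-1.422)) = 0
(1763.6 + 384.92) T = 1763.6×65.03 + 384.92×(-1.422)
T = 114142 / 2148.5 = 53.1 °C

T_f ≈ 53.1 °C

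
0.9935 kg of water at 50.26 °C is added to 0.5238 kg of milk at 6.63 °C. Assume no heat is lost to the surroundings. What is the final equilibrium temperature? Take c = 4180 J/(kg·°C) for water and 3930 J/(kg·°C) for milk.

T_f ≈ 35.8 °C

With ΣQ=0 the equilibrium temperature is the m·c-weighted mean:
T_f = (4152.8×50.26 + 2058.5×6.63) / (4152.8 + 2058.5)
    = 222369 / 6211.4 ≈ 35.80 °C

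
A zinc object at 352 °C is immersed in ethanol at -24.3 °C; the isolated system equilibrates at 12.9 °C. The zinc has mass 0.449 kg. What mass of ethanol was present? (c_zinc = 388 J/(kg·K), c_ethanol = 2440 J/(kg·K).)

Heat gained plus heat lost sum to zero:
0.449×388×(12.9 − 352) + m×2440×(12.9 − (-24.3)) = 0
90768 m = 59075
m = 59075/90768 ≈ 0.6508 kg

m ≈ 0.651 kg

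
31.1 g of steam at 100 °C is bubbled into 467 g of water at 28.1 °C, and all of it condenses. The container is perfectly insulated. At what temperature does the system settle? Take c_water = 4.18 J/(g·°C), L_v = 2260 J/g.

T_f ≈ 66.3 °C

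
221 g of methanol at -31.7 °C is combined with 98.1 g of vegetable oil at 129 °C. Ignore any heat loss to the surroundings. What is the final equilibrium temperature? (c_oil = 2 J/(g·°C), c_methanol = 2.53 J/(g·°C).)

T_f ≈ 10.0 °C

Net heat exchanged in the isolated system is zero:
98.1·2·(T − 129) + 221·2.53·(T − (-31.7)) = 0
196.2(T − 129) + 559.13(T − (-31.7)) = 0
(196.2 + 559.13) T = 196.2·129 + 559.13·(-31.7)
T = 7585.4 / 755.33 = 10 °C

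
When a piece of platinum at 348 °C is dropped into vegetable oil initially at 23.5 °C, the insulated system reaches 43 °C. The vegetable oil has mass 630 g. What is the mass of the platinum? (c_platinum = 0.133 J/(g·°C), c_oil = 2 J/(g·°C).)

m ≈ 606 g

|Q_platinum| = |Q_oil|:
m×0.133×(348 − 43) = 630×2×(43 − 23.5)
40.57 m = 24570  ⇒  m ≈ 605.7 g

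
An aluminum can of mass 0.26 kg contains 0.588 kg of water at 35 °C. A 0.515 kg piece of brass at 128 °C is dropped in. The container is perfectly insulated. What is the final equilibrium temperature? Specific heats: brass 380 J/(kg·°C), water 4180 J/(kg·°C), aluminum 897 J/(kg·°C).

With ΣQ=0 the equilibrium temperature is the m·c-weighted mean:
T_f = (195.7·128 + 2457.8·35 + 233.22·35) / (195.7 + 2457.8 + 233.22)
    = 119237 / 2886.8 ≈ 41.30 °C

T_f ≈ 41.3 °C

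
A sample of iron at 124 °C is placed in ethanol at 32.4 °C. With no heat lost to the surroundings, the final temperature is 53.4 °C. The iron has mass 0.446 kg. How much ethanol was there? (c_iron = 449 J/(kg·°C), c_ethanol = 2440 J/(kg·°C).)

m ≈ 0.276 kg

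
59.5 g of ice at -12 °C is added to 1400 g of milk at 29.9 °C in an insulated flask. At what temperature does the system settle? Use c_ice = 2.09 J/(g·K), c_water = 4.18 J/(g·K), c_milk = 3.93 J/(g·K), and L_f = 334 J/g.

T_f ≈ 24.9 °C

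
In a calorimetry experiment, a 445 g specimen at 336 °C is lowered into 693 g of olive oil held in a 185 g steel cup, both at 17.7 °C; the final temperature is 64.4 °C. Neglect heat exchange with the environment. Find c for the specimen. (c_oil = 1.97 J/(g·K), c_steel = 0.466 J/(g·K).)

Taking heat into each body as positive, Σ m c ΔT = 0:
445·c·(64.4 − 336) + 693·1.97·(64.4 − 17.7) + 185·0.466·(64.4 − 17.7) = 0
-120862 c = -67781
c = -67781/-120862 ≈ 0.5608 J/(g·K)

c ≈ 0.561 J/(g·K)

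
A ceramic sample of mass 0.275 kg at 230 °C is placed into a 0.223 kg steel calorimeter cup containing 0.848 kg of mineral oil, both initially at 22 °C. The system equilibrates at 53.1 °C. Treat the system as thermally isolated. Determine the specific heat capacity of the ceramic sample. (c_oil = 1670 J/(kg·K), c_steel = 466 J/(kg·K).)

c ≈ 972 J/(kg·K)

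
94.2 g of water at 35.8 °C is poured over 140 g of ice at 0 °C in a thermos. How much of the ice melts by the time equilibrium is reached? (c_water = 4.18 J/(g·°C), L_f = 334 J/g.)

m_melted ≈ 42.2 g

Water can give up m c ΔT = 94.2×4.18×35.8 = 14096 J before reaching 0 °C.
Melting all 140 g of ice would need 140×334 = 46760 J.
Since 14096 < 46760 J, not all the ice melts; equilibrium is at 0 °C.
Mass melted = 14096/334 ≈ 42.2 g.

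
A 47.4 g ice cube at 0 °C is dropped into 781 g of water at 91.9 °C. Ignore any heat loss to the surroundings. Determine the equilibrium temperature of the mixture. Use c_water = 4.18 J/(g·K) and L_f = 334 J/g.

T_f ≈ 82.1 °C

Heat gained plus heat lost sum to zero:
latent heat to melt: 47.4×334 = 15832
  meltwater 0→T: 47.4×4.18×T = 198.13 T
  water: 3264.6(T − 91.9)
3462.7 T = 300015 − 15832 = 284183
T ≈ 82.07 °C (positive, so assuming full melt was valid).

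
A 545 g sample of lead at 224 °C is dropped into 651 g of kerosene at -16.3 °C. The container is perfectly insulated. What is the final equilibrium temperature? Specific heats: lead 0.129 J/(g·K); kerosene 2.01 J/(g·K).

T_f ≈ -4.0 °C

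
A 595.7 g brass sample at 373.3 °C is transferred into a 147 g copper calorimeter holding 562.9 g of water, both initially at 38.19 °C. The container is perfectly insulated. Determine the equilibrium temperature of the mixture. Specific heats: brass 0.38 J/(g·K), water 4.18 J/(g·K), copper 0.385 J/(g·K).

T_f ≈ 67.0 °C

Setting the total heat transfer to zero:
595.7×0.38×(T − 373.3) + 562.9×4.18×(T − 38.19) + 147×0.385×(T − 38.19) = 0
226.37(T − 373.3) + 2352.9(T − 38.19) + 56.59(T − 38.19) = 0
(226.37 + 2352.9 + 56.59) T = 226.37×373.3 + 2352.9×38.19 + 56.59×38.19
T ≈ 66.97 °C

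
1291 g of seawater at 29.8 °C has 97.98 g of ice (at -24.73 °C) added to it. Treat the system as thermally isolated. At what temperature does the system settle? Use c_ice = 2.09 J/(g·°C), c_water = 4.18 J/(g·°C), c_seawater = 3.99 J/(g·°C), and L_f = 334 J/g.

Heat gained plus heat lost sum to zero:
warm ice to 0 °C: 97.98·2.09·(0 − (-24.73)) = 5064.2; fusion: m_ice L_f = 97.98·334 = 32725; warm the meltwater: 409.56 T; seawater cools: 1291·3.99·(T − 29.8) = 5151.1(T − 29.8)
5560.6 T = 153502 − 37789 = 115713
T ≈ 20.81 °C (positive, so assuming full melt was valid).

T_f ≈ 20.8 °C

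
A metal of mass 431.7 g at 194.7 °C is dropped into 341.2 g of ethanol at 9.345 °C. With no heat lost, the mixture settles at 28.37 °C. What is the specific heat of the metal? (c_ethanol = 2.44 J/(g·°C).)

c ≈ 0.221 J/(g·°C)

m_s c (T_s − T_f) = m_ethanol c_ethanol (T_f − T_0):
431.7·c·(194.7 − 28.37) = 341.2·2.44·(28.37 − 9.345)
71805 c = 15839  ⇒  c ≈ 0.2206 J/(g·°C)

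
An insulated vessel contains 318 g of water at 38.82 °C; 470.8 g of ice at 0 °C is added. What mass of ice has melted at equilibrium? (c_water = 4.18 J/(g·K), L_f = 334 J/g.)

m_melted ≈ 154 g

Water can give up m c ΔT = 318×4.18×38.82 = 51601 J before reaching 0 °C.
Fully melting the ice requires m_ice L_f = 470.8×334 = 157247 J.
Since 51601 < 157247 J, not all the ice melts; equilibrium is at 0 °C.
m_melted×334 = 51601  ⇒  m_melted ≈ 154.5 g.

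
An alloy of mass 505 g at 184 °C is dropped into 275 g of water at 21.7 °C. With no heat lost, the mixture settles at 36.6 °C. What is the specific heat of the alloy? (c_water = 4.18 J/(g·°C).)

Heat lost by the alloy = heat gained by the water:
505·c·(184 − 36.6) = 275·4.18·(36.6 − 21.7)
74437 c = 17128  ⇒  c ≈ 0.2301 J/(g·°C)

c ≈ 0.23 J/(g·°C)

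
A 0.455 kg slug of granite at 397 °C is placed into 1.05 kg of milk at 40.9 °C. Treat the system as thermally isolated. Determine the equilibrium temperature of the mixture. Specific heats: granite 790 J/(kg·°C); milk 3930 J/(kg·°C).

T_f ≈ 69.4 °C

Heat gained plus heat lost sum to zero:
0.455·790·(T − 397) + 1.05·3930·(T − 40.9) = 0
359.45(T − 397) + 4126.5(T − 40.9) = 0
4485.9 T = 311476
T = 311476 / 4485.9 = 69.4 °C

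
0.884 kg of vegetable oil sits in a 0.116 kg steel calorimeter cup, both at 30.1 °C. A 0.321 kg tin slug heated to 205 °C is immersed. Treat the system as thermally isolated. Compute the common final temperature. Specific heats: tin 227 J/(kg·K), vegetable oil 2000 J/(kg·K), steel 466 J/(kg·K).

With ΣQ=0 the equilibrium temperature is the m·c-weighted mean:
T_f = (72.87×205 + 1768×30.1 + 54.06×30.1) / (72.87 + 1768 + 54.06)
    = 69782 / 1894.9 ≈ 36.83 °C

T_f ≈ 36.8 °C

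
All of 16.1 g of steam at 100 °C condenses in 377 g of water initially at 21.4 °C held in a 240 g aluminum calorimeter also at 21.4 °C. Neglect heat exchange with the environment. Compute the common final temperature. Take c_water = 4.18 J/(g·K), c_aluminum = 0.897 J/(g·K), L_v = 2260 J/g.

T_f ≈ 43.8 °C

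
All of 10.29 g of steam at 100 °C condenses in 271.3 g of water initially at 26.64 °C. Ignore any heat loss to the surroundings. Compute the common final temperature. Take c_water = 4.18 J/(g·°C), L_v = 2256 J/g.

T_f ≈ 49.0 °C

Setting the total heat transfer to zero:
steam→water at 100 °C releases m L_v = 10.29·2256 = 23214; condensate cools 100→T: 10.29·4.18·(T − 100) = 43.01(T − 100); water warms: 271.3·4.18·(T − 26.64) = 1134(T − 26.64)
1177 T = 23214 + 4301.2 + 30211 = 57726
T ≈ 49.04 °C, under the boiling point, so the assumption holds.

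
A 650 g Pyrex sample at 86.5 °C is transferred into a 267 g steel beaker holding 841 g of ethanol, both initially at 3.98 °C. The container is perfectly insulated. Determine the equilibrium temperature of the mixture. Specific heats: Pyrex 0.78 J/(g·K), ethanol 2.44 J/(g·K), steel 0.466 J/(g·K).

T_f ≈ 19.6 °C

Heat gained plus heat lost sum to zero:
650·0.78·(T − 86.5) + 841·2.44·(T − 3.98) + 267·0.466·(T − 3.98) = 0
507(T − 86.5) + 2052(T − 3.98) + 124.42(T − 3.98) = 0
2683.5 T = 52518
T = 52518/2683.5 ≈ 19.57 °C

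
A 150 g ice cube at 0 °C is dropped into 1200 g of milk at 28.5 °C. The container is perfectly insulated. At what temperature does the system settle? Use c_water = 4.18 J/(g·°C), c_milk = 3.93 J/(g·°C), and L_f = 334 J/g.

Conservation of energy gives ΣQ = 0:
melt ice: 150·334 = 50100
  meltwater 0→T: 150·4.18·T = 627 T
  milk: 4716(T − 28.5)
5343 T = 134406 − 50100 = 84306
T ≈ 15.78 °C — above 0 °C, consistent with complete melting.

T_f ≈ 15.8 °C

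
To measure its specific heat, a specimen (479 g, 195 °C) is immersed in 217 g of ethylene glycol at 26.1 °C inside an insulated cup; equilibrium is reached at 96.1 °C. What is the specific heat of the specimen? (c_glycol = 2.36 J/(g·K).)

c ≈ 0.757 J/(g·K)

m_s c (T_s − T_f) = m_glycol c_glycol (T_f − T_0):
479·c·(195 − 96.1) = 217·2.36·(96.1 − 26.1)
47373 c = 35848  ⇒  c ≈ 0.7567 J/(g·K)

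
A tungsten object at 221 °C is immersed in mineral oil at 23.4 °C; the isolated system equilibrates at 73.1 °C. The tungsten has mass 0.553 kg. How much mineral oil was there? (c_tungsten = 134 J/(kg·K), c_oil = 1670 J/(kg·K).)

m ≈ 0.132 kg

Net heat exchanged in the isolated system is zero:
0.553·134·(73.1 − 221) + m·1670·(73.1 − 23.4) = 0
82999 m = 10960
m = 10960/82999 ≈ 0.132 kg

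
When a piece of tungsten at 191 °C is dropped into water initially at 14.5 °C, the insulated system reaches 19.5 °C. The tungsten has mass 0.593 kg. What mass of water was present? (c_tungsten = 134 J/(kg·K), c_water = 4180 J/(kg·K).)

m ≈ 0.652 kg

Heat lost by the tungsten = heat gained by the water:
0.593·134·(191 − 19.5) = m·4180·(19.5 − 14.5)
20900 m = 13628  ⇒  m ≈ 0.652 kg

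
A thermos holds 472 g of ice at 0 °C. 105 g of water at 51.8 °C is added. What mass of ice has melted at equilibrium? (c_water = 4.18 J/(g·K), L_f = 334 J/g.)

m_melted ≈ 68.1 g

Cooling the water to 0 °C releases 105·4.18·51.8 = 22735 J.
Fully melting the ice requires m_ice L_f = 472·334 = 157648 J.
That's not enough to melt it all — equilibrium is at 0 °C with ice remaining.
Mass melted = 22735/334 ≈ 68.07 g.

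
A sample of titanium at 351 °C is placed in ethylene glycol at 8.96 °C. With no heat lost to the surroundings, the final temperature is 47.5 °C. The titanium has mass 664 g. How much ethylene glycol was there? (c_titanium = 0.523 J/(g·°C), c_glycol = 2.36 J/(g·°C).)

Heat lost by the titanium = heat gained by the glycol:
664·0.523·(351 − 47.5) = m·2.36·(47.5 − 8.96)
90.95 m = 105397  ⇒  m ≈ 1159 g

m ≈ 1160 g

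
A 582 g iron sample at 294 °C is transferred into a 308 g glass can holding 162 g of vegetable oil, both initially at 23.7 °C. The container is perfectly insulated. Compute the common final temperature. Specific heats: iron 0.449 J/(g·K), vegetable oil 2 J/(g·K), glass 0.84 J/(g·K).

T_f = Σ m_i c_i T_i / Σ m_i c_i:
T_f = (261.32×294 + 324×23.7 + 258.72×23.7) / (261.32 + 324 + 258.72)
    = 90638 / 844.04 ≈ 107.39 °C

T_f ≈ 107.4 °C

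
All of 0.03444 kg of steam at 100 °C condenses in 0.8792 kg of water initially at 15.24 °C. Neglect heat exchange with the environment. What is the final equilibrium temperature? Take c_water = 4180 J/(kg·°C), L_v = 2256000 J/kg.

T_f ≈ 38.8 °C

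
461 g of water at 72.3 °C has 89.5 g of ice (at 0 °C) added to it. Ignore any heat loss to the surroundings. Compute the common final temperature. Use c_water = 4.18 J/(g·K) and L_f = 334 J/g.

Setting the total heat transfer to zero:
latent heat to melt: 89.5×334 = 29893; meltwater 0→T: 89.5×4.18×T = 374.11 T; water cools: 461×4.18×(T − 72.3) = 1927(T − 72.3)
2301.1 T = 139321 − 29893 = 109428
T ≈ 47.55 °C. Since T > 0 °C, the all-ice-melts assumption holds.

T_f ≈ 47.6 °C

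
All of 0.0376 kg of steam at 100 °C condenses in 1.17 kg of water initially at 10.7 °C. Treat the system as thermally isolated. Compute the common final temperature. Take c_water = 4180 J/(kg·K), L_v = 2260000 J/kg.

T_f ≈ 30.3 °C

Let T be the final temperature. ΣQ_i = 0:
condense steam: −0.0376·2260000 = −84976; condensed water 100 °C→T: 157.17(T − 100); water warms: 1.17·4180·(T − 10.7) = 4890.6(T − 10.7)
5047.8 T = 84976 + 15717 + 52329 = 153022
T ≈ 30.31 °C — below 100 °C, confirming all the steam condensed.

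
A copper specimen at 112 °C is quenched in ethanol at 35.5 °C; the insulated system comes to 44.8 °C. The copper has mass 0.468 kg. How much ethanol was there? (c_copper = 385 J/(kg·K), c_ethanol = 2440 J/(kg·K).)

Heat gained plus heat lost sum to zero:
0.468×385×(44.8 − 112) + m×2440×(44.8 − 35.5) = 0
22692 m = 12108
m = 12108/22692 ≈ 0.5336 kg

m ≈ 0.534 kg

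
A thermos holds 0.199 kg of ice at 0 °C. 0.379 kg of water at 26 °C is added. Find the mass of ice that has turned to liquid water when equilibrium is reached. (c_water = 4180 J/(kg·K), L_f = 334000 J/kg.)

Cooling the water to 0 °C releases 0.379×4180×26 = 41190 J.
Melting all 0.199 kg of ice would need 0.199×334000 = 66466 J.
Since 41190 < 66466 J, not all the ice melts; equilibrium is at 0 °C.
m_melt = 41190 / L_f = 0.1233 kg.

m_melted ≈ 0.123 kg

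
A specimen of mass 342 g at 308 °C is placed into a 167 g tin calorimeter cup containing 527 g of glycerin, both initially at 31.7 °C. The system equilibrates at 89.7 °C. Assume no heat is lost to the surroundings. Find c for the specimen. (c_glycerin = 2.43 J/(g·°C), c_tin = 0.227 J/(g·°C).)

Net heat exchanged in the isolated system is zero:
342×c×(89.7 − 308) + 527×2.43×(89.7 − 31.7) + 167×0.227×(89.7 − 31.7) = 0
-74659 c = -76474
c = -76474/-74659 ≈ 1.024 J/(g·°C)

c ≈ 1.02 J/(g·°C)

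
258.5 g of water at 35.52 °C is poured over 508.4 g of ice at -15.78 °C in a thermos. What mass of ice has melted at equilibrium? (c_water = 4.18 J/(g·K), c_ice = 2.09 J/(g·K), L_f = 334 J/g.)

Cooling the water to 0 °C releases 258.5×4.18×35.52 = 38380 J.
Warming the ice to 0 °C takes 508.4×2.09×15.78 = 16767 J, leaving 21613 J for melting.
Melting all 508.4 g of ice would need 508.4×334 = 169806 J.
21613 J < 169806 J, so only part of the ice melts and the system sits at 0 °C.
Mass melted = 21613/334 ≈ 64.71 g.

m_melted ≈ 64.7 g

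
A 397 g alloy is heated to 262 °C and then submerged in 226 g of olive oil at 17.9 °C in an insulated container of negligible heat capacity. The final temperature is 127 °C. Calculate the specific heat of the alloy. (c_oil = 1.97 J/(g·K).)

c ≈ 0.906 J/(g·K)

Heat lost by the alloy = heat gained by the oil:
397·c·(262 − 127) = 226·1.97·(127 − 17.9)
53595 c = 48574  ⇒  c ≈ 0.9063 J/(g·K)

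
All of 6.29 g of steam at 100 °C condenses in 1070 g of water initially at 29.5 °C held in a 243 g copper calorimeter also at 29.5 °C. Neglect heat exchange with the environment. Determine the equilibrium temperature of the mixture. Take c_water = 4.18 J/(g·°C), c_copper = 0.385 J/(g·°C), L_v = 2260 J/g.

T_f ≈ 33.0 °C

Energy conservation, ΣQ = 0:
latent heat released on condensation: 6.29·2260 = 14215
  condensate cools 100→T: 6.29·4.18·(T − 100) = 26.29(T − 100)
  original water: 4472.6(T − 29.5)
  cup: 93.56(T − 29.5)
4592.4 T = 14215 + 2629.2 + 134702 = 151546
T ≈ 33.00 °C — below 100 °C, confirming all the steam condensed.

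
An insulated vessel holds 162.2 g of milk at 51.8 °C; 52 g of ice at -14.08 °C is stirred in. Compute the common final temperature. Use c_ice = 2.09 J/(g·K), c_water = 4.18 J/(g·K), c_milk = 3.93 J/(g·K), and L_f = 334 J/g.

T_f ≈ 16.5 °C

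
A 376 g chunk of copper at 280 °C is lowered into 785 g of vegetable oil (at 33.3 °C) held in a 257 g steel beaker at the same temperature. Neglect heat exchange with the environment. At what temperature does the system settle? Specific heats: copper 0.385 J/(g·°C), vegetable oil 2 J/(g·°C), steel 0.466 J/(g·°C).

T_f ≈ 52.8 °C

T_f is the heat-capacity-weighted average of the initial temperatures:
T_f = (144.76·280 + 1570·33.3 + 119.76·33.3) / (144.76 + 1570 + 119.76)
    = 96802 / 1834.5 ≈ 52.77 °C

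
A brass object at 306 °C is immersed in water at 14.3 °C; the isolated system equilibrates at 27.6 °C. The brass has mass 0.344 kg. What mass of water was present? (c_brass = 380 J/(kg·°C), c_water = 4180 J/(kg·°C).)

m ≈ 0.655 kg

|Q_brass| = |Q_water|:
0.344·380·(306 − 27.6) = m·4180·(27.6 − 14.3)
55594 m = 36392  ⇒  m ≈ 0.6546 kg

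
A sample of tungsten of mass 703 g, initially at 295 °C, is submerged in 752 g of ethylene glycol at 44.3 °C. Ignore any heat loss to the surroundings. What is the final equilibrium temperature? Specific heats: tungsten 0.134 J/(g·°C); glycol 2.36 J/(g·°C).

Net heat exchanged in the isolated system is zero:
703·0.134·(T − 295) + 752·2.36·(T − 44.3) = 0
1868.9 T = 106410
T = 106410/1868.9 ≈ 56.94 °C

T_f ≈ 56.9 °C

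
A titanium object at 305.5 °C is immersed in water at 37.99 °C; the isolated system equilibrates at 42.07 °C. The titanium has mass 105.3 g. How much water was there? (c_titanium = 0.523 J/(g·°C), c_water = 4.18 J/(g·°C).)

m ≈ 851 g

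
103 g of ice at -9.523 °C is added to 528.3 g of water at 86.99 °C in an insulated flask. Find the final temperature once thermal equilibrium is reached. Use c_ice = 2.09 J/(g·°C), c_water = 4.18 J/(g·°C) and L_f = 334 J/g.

T_f ≈ 59.0 °C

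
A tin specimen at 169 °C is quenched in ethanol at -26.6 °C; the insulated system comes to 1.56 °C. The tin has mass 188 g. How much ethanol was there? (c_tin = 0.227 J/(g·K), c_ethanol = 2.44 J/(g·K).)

m ≈ 104 g

|Q_tin| = |Q_ethanol|:
188·0.227·(169 − 1.56) = m·2.44·(1.56 − (-26.6))
68.71 m = 7145.7  ⇒  m ≈ 104 g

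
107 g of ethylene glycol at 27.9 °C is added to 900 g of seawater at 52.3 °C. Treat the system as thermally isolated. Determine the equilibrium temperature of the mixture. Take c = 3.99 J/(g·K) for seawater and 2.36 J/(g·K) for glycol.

T_f ≈ 50.7 °C

|Q_seawater| = |Q_glycol|:
900·3.99·(52.3 − T) = 107·2.36·(T − 27.9)
3591(52.3 − T) = 252.52(T − 27.9)
3843.5 T = 194855  ⇒  T ≈ 50.70 °C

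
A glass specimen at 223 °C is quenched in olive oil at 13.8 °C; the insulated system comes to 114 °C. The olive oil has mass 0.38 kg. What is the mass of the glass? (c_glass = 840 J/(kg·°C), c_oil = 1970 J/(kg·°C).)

m ≈ 0.819 kg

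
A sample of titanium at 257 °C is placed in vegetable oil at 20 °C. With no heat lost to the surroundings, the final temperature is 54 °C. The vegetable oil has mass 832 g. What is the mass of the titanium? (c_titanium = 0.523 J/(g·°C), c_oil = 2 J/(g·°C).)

m ≈ 533 g

Heat gained plus heat lost sum to zero:
m·0.523·(54 − 257) + 832·2·(54 − 20) = 0
-106.17 m = -56576
m = -56576/-106.17 ≈ 532.9 g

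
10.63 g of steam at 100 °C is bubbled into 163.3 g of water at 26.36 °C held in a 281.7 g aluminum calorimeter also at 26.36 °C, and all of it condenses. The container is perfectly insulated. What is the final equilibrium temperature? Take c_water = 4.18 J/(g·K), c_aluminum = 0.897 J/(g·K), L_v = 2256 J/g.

T_f ≈ 54.2 °C

Setting the total heat transfer to zero:
condense steam: −10.63·2256 = −23981
  condensate cools 100→T: 10.63·4.18·(T − 100) = 44.43(T − 100)
  original water: 682.59(T − 26.36)
  cup: 252.68(T − 26.36)
979.71 T = 23981 + 4443.3 + 24654 = 53079
T ≈ 54.18 °C, under the boiling point, so the assumption holds.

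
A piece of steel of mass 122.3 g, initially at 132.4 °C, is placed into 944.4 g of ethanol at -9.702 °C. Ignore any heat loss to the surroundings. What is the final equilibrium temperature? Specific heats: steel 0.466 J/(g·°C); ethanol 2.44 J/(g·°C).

Heat gained plus heat lost sum to zero:
122.3*0.466*(T − 132.4) + 944.4*2.44*(T − (-9.702)) = 0
56.99(T − 132.4) + 2304.3(T − (-9.702)) = 0
(56.99 + 2304.3) T = 56.99*132.4 + 2304.3*(-9.702)
T = -14811/2361.3 ≈ -6.27 °C

T_f ≈ -6.3 °C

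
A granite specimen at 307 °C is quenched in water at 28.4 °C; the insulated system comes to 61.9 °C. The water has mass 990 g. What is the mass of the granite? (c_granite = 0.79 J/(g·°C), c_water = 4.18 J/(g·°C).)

|Q_granite| = |Q_water|:
m×0.79×(307 − 61.9) = 990×4.18×(61.9 − 28.4)
193.63 m = 138630  ⇒  m ≈ 716 g

m ≈ 716 g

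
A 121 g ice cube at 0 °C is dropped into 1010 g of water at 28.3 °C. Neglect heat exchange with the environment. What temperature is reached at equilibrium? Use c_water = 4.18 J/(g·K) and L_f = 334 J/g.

Let T be the final temperature. ΣQ_i = 0:
melt ice: 121·334 = 40414; meltwater 0→T: 121·4.18·T = 505.78 T; water cools: 1010·4.18·(T − 28.3) = 4221.8(T − 28.3)
4727.6 T = 119477 − 40414 = 79063
T ≈ 16.72 °C — above 0 °C, consistent with complete melting.

T_f ≈ 16.7 °C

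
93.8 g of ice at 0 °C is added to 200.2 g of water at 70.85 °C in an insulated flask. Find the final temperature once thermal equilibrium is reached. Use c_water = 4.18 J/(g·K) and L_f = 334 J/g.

T_f ≈ 22.8 °C

Taking heat into each body as positive, Σ m c ΔT = 0:
latent heat to melt: 93.8·334 = 31329
  meltwater 0→T: 93.8·4.18·T = 392.08 T
  water cools: 200.2·4.18·(T − 70.85) = 836.84(T − 70.85)
1228.9 T = 59290 − 31329 = 27961
T ≈ 22.75 °C. Since T > 0 °C, the all-ice-melts assumption holds.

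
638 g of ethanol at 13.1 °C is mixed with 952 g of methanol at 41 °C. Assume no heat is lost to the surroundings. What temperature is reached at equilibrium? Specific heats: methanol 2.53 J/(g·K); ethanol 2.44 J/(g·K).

Taking heat into each body as positive, Σ m c ΔT = 0:
952*2.53*(T − 41) + 638*2.44*(T − 13.1) = 0
(2408.6 + 1556.7) T = 2408.6*41 + 1556.7*13.1
T = 119144/3965.3 ≈ 30.05 °C

T_f ≈ 30.0 °C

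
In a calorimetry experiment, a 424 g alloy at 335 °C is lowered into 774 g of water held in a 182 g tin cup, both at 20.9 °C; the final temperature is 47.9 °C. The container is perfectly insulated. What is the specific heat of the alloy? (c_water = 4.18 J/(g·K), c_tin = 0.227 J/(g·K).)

Energy conservation, ΣQ = 0:
424·c·(47.9 − 335) + 774·4.18·(47.9 − 20.9) + 182·0.227·(47.9 − 20.9) = 0
-121730 c = -88469
c = -88469/-121730 ≈ 0.7268 J/(g·K)

c ≈ 0.727 J/(g·K)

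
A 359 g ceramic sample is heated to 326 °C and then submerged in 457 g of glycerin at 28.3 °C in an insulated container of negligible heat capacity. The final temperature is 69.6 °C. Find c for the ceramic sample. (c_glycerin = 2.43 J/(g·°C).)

m_s c (T_s − T_f) = m_glycerin c_glycerin (T_f − T_0):
359×c×(326 − 69.6) = 457×2.43×(69.6 − 28.3)
92048 c = 45864  ⇒  c ≈ 0.4983 J/(g·°C)

c ≈ 0.498 J/(g·°C)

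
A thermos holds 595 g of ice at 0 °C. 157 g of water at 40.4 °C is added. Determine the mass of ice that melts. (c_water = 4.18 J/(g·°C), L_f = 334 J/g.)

m_melted ≈ 79.4 g

Heat available from the water dropping to 0 °C: 157·4.18·40.4 = 26513 J.
Fully melting the ice requires m_ice L_f = 595·334 = 198730 J.
Since 26513 < 198730 J, not all the ice melts; equilibrium is at 0 °C.
Mass melted = 26513/334 ≈ 79.38 g.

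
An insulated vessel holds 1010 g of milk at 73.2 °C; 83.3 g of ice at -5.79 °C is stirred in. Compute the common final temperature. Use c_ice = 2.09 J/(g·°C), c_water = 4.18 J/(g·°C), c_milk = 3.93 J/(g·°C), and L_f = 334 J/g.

T_f ≈ 60.6 °C

Conservation of energy gives ΣQ = 0:
ice -5.79→0 °C: 83.3·2.09·5.79 = 1008
  fusion: m_ice L_f = 83.3·334 = 27822
  warm the meltwater: 348.19 T
  milk cools: 1010·3.93·(T − 73.2) = 3969.3(T − 73.2)
4317.5 T = 290553 − 28830 = 261723
T ≈ 60.62 °C — above 0 °C, consistent with complete melting.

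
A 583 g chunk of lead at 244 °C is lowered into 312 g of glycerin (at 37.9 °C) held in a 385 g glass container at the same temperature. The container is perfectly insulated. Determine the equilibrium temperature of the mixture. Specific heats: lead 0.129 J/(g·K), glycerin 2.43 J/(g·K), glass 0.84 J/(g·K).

T_f ≈ 51.3 °C

With ΣQ=0 the equilibrium temperature is the m·c-weighted mean:
T_f = (75.21·244 + 758.16·37.9 + 323.4·37.9) / (75.21 + 758.16 + 323.4)
    = 59342 / 1156.8 ≈ 51.30 °C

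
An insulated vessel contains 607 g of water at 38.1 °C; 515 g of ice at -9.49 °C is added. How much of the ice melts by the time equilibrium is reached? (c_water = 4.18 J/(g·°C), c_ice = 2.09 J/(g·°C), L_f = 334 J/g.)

m_melted ≈ 259 g

Cooling the water to 0 °C releases 607×4.18×38.1 = 96670 J.
Warming the ice to 0 °C takes 515×2.09×9.49 = 10215 J, leaving 86455 J for melting.
To melt every bit of ice: 515×334 = 172010 J.
Since 86455 < 172010 J, not all the ice melts; equilibrium is at 0 °C.
Mass melted = 86455/334 ≈ 258.8 g.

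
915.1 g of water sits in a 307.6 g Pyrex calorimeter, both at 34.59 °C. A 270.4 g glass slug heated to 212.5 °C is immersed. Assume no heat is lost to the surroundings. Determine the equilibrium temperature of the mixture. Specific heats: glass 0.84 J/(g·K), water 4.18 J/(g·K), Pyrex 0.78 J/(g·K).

With ΣQ=0 the equilibrium temperature is the m·c-weighted mean:
T_f = (227.14*212.5 + 3825.1*34.59 + 239.93*34.59) / (227.14 + 3825.1 + 239.93)
    = 188876 / 4292.2 ≈ 44.00 °C

T_f ≈ 44.0 °C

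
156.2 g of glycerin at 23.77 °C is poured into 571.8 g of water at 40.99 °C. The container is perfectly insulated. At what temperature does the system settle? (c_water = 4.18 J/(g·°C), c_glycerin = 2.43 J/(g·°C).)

With ΣQ=0 the equilibrium temperature is the m·c-weighted mean:
T_f = (2390.1·40.99 + 379.57·23.77) / (2390.1 + 379.57)
    = 106993 / 2769.7 ≈ 38.63 °C

T_f ≈ 38.6 °C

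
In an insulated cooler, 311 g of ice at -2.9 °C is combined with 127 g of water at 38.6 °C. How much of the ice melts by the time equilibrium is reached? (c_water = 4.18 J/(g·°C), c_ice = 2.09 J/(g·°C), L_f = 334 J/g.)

m_melted ≈ 55.7 g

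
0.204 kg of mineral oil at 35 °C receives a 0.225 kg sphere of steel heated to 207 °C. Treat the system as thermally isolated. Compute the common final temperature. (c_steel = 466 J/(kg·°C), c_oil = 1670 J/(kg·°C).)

T_f ≈ 75.5 °C

Heat gained plus heat lost sum to zero:
0.225*466*(T − 207) + 0.204*1670*(T − 35) = 0
104.85(T − 207) + 340.68(T − 35) = 0
(104.85 + 340.68) T = 104.85*207 + 340.68*35
T = 33628/445.53 ≈ 75.48 °C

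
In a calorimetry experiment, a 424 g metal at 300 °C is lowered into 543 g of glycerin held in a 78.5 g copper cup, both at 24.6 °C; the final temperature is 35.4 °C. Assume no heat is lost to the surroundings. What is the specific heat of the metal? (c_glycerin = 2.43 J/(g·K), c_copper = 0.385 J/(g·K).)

c ≈ 0.13 J/(g·K)

Let T be the final temperature. ΣQ_i = 0:
424×c×(35.4 − 300) + 543×2.43×(35.4 − 24.6) + 78.5×0.385×(35.4 − 24.6) = 0
-112190 c = -14577
c = -14577/-112190 ≈ 0.1299 J/(g·K)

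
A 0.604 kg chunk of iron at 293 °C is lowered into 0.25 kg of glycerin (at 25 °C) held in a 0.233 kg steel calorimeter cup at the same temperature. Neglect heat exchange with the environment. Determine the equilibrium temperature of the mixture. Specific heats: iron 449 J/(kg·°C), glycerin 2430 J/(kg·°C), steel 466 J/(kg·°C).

Energy conservation, ΣQ = 0:
0.604*449*(T − 293) + 0.25*2430*(T − 25) + 0.233*466*(T − 25) = 0
(271.2 + 607.5 + 108.58) T = 271.2*293 + 607.5*25 + 108.58*25
T = 97362 / 987.27 = 98.6 °C

T_f ≈ 98.6 °C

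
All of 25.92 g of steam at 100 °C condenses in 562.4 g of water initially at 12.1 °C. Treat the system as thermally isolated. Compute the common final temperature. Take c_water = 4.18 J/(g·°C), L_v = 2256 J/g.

T_f ≈ 39.8 °C

Heat gained plus heat lost sum to zero:
condense steam: −25.92×2256 = −58476
  condensate cools 100→T: 25.92×4.18×(T − 100) = 108.35(T − 100)
  original water: 2350.8(T − 12.1)
2459.2 T = 58476 + 10835 + 28445 = 97755
T ≈ 39.75 °C, under the boiling point, so the assumption holds.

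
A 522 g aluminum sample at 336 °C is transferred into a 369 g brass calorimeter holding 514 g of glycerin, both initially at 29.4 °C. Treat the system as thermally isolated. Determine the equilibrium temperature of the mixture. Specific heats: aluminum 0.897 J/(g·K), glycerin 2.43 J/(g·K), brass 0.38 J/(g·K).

T_f ≈ 106.7 °C

Energy conservation, ΣQ = 0:
522*0.897*(T − 336) + 514*2.43*(T − 29.4) + 369*0.38*(T − 29.4) = 0
(468.23 + 1249 + 140.22) T = 468.23*336 + 1249*29.4 + 140.22*29.4
T = 198170/1857.5 ≈ 106.69 °C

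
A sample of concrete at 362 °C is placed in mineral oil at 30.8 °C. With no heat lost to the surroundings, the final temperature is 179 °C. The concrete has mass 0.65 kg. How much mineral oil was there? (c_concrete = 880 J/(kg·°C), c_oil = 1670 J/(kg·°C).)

m ≈ 0.423 kg

|Q_concrete| = |Q_oil|:
0.65·880·(362 − 179) = m·1670·(179 − 30.8)
247494 m = 104676  ⇒  m ≈ 0.4229 kg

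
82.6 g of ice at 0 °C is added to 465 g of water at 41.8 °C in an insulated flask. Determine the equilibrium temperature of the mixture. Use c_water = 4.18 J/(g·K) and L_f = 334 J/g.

T_f ≈ 23.4 °C

Heat gained plus heat lost sum to zero:
fusion: m_ice L_f = 82.6·334 = 27588
  warm the meltwater: 345.27 T
  water cools: 465·4.18·(T − 41.8) = 1943.7(T − 41.8)
2289 T = 81247 − 27588 = 53658
T ≈ 23.44 °C (positive, so assuming full melt was valid).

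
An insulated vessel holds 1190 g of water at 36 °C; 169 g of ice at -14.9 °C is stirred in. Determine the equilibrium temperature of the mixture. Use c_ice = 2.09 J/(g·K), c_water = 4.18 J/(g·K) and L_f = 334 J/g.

T_f ≈ 20.7 °C

Conservation of energy gives ΣQ = 0:
ice -14.9→0 °C: 169·2.09·14.9 = 5262.8
  fusion: m_ice L_f = 169·334 = 56446
  warm the meltwater: 706.42 T
  water cools: 1190·4.18·(T − 36) = 4974.2(T − 36)
5680.6 T = 179071 − 61709 = 117362
T ≈ 20.66 °C. Since T > 0 °C, the all-ice-melts assumption holds.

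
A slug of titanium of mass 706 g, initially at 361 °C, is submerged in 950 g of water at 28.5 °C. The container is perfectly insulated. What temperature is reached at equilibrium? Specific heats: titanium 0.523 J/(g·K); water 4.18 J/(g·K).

T_f ≈ 56.8 °C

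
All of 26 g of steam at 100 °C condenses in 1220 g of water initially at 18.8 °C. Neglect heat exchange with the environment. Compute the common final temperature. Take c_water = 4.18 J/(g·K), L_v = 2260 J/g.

T_f ≈ 31.8 °C

Heat gained plus heat lost sum to zero:
condense steam: −26×2260 = −58760; condensate cools 100→T: 26×4.18×(T − 100) = 108.68(T − 100); water warms: 1220×4.18×(T − 18.8) = 5099.6(T − 18.8)
5208.3 T = 58760 + 10868 + 95872 = 165500
T ≈ 31.78 °C — below 100 °C, confirming all the steam condensed.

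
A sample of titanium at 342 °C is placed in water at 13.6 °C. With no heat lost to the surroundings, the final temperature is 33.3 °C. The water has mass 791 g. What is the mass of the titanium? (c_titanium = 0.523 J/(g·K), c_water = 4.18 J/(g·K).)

m ≈ 403 g

Heat lost by the titanium = heat gained by the water:
m·0.523·(342 − 33.3) = 791·4.18·(33.3 − 13.6)
161.45 m = 65136  ⇒  m ≈ 403.4 g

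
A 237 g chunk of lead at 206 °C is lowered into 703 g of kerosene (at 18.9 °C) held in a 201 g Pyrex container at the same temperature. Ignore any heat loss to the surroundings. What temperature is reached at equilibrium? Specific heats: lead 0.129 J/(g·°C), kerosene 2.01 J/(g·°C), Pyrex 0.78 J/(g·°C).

With ΣQ=0 the equilibrium temperature is the m·c-weighted mean:
T_f = (30.57×206 + 1413×18.9 + 156.78×18.9) / (30.57 + 1413 + 156.78)
    = 35967 / 1600.4 ≈ 22.47 °C

T_f ≈ 22.5 °C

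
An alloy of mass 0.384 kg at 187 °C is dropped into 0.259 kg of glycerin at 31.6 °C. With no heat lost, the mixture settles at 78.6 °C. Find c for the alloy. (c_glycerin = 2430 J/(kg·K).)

c ≈ 711 J/(kg·K)

Let T be the final temperature. ΣQ_i = 0:
0.384×c×(78.6 − 187) + 0.259×2430×(78.6 − 31.6) = 0
-41.63 c = -29580
c = -29580/-41.63 ≈ 710.6 J/(kg·K)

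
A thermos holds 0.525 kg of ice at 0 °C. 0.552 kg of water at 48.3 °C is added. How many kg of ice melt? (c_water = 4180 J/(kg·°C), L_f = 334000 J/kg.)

m_melted ≈ 0.334 kg

Water can give up m c ΔT = 0.552·4180·48.3 = 111445 J before reaching 0 °C.
To melt every bit of ice: 0.525·334000 = 175350 J.
111445 J < 175350 J, so only part of the ice melts and the system sits at 0 °C.
Mass melted = 111445/334000 ≈ 0.3337 kg.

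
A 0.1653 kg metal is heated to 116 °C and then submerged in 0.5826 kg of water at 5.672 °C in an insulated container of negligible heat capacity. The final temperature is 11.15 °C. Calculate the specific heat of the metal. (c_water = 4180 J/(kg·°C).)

c ≈ 770 J/(kg·°C)

Net heat exchanged in the isolated system is zero:
0.1653×c×(11.15 − 116) + 0.5826×4180×(11.15 − 5.672) = 0
-17.33 c = -13340
c = -13340/-17.33 ≈ 769.7 J/(kg·°C)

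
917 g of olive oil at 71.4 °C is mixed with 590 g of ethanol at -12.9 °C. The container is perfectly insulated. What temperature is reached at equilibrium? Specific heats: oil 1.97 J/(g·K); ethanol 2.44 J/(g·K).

Setting the total heat transfer to zero:
917×1.97×(T − 71.4) + 590×2.44×(T − (-12.9)) = 0
3246.1 T = 110413
T ≈ 34.01 °C

T_f ≈ 34.0 °C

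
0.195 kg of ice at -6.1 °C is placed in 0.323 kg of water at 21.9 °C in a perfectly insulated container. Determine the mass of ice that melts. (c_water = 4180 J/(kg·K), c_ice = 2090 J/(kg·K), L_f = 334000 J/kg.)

m_melted ≈ 0.0811 kg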